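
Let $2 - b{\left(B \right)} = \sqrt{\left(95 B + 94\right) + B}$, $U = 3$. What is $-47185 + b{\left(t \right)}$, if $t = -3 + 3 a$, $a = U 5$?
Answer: $-47183 - \sqrt{4126} \approx -47247.0$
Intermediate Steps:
$a = 15$ ($a = 3 \cdot 5 = 15$)
$t = 42$ ($t = -3 + 3 \cdot 15 = -3 + 45 = 42$)
$b{\left(B \right)} = 2 - \sqrt{94 + 96 B}$ ($b{\left(B \right)} = 2 - \sqrt{\left(95 B + 94\right) + B} = 2 - \sqrt{\left(94 + 95 B\right) + B} = 2 - \sqrt{94 + 96 B}$)
$-47185 + b{\left(t \right)} = -47185 + \left(2 - \sqrt{94 + 96 \cdot 42}\right) = -47185 + \left(2 - \sqrt{94 + 4032}\right) = -47185 + \left(2 - \sqrt{4126}\right) = -47183 - \sqrt{4126}$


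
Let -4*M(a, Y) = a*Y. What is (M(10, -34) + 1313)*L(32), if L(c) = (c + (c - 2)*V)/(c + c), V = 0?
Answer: 699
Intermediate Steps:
M(a, Y) = -Y*a/4 (M(a, Y) = -a*Y/4 = -Y*a/4)
L(c) = 1/2 (L(c) = (c + (c - 2)*0)/(c + c) = (c + (-2 + c)*0)/((2*c)) = (c + 0)*(1/(2*c)) = c*(1/(2*c)) = 1/2)
(M(10, -34) + 1313)*L(32) = (-1/4*(-34)*10 + 1313)*(1/2) = (85 + 1313)*(1/2) = 1398*(1/2) = 699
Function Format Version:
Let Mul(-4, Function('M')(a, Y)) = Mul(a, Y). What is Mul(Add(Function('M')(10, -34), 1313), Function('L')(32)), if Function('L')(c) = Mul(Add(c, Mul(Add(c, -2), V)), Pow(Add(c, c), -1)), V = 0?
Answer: 699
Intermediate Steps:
Function('M')(a, Y) = Mul(Rational(-1, 4), Y, a) (Function('M')(a, Y) = Mul(Rational(-1, 4), Mul(a, Y)) = Mul(Rational(-1, 4), Mul(Y, a)) = Mul(Rational(-1, 4), Y, a))
Function('L')(c) = Rational(1, 2) (Function('L')(c) = Mul(Add(c, Mul(Add(c, -2), 0)), Pow(Add(c, c), -1)) = Mul(Add(c, Mul(Add(-2, c), 0)), Pow(Mul(2, c), -1)) = Mul(Add(c, 0), Mul(Rational(1, 2), Pow(c, -1))) = Mul(c, Mul(Rational(1, 2), Pow(c, -1))) = Rational(1, 2))
Mul(Add(Function('M')(10, -34), 1313), Function('L')(32)) = Mul(Add(Mul(Rational(-1, 4), -34, 10), 1313), Rational(1, 2)) = Mul(Add(85, 1313), Rational(1, 2)) = Mul(1398, Rational(1, 2)) = 699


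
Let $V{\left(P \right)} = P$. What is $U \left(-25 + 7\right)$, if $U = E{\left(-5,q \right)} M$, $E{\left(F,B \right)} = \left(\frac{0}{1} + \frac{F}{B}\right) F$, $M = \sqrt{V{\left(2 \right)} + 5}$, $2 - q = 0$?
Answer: $- 225 \sqrt{7} \approx -595.29$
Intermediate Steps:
$q = 2$ ($q = 2 - 0 = 2 + 0 = 2$)
$M = \sqrt{7}$ ($M = \sqrt{2 + 5} = \sqrt{7} \approx 2.6458$)
$E{\left(F,B \right)} = \frac{F^{2}}{B}$ ($E{\left(F,B \right)} = \left(0 \cdot 1 + \frac{F}{B}\right) F = \left(0 + \frac{F}{B}\right) F = \frac{F}{B} F = \frac{F^{2}}{B}$)
$U = \frac{25 \sqrt{7}}{2}$ ($U = \frac{\left(-5\right)^{2}}{2} \sqrt{7} = \frac{1}{2} \cdot 25 \sqrt{7} = \frac{25 \sqrt{7}}{2} \approx 33.072$)
$U \left(-25 + 7\right) = \frac{25 \sqrt{7}}{2} \left(-25 + 7\right) = \frac{25 \sqrt{7}}{2} \left(-18\right) = - 225 \sqrt{7}$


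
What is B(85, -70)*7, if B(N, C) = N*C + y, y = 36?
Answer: -41398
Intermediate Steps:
B(N, C) = 36 + C*N (B(N, C) = N*C + 36 = C*N + 36 = 36 + C*N)
B(85, -70)*7 = (36 - 70*85)*7 = (36 - 5950)*7 = -5914*7 = -41398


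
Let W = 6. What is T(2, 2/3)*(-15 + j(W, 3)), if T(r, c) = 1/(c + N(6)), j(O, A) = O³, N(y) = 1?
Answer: 603/5 ≈ 120.60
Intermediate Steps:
T(r, c) = 1/(1 + c) (T(r, c) = 1/(c + 1) = 1/(1 + c))
T(2, 2/3)*(-15 + j(W, 3)) = (-15 + 6³)/(1 + 2/3) = (-15 + 216)/(1 + 2*(⅓)) = 201/(1 + ⅔) = 201/(5/3) = (⅗)*201 = 603/5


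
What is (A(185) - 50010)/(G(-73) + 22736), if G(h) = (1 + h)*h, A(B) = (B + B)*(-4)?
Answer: -25745/13996 ≈ -1.8395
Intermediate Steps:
A(B) = -8*B (A(B) = (2*B)*(-4) = -8*B)
G(h) = h*(1 + h)
(A(185) - 50010)/(G(-73) + 22736) = (-8*185 - 50010)/(-73*(1 - 73) + 22736) = (-1480 - 50010)/(-73*(-72) + 22736) = -51490/(5256 + 22736) = -51490/27992 = -51490*1/27992 = -25745/13996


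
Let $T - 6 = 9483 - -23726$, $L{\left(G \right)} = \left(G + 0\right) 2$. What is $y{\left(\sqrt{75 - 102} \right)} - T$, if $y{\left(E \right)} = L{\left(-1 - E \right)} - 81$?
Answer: $-33298 - 6 i \sqrt{3} \approx -33298.0 - 10.392 i$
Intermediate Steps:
$L{\left(G \right)} = 2 G$ ($L{\left(G \right)} = G 2 = 2 G$)
$y{\left(E \right)} = -83 - 2 E$ ($y{\left(E \right)} = 2 \left(-1 - E\right) - 81 = \left(-2 - 2 E\right) - 81 = -83 - 2 E$)
$T = 33215$ ($T = 6 + \left(9483 - -23726\right) = 6 + \left(9483 + 23726\right) = 6 + 33209 = 33215$)
$y{\left(\sqrt{75 - 102} \right)} - T = \left(-83 - 2 \sqrt{75 - 102}\right) - 33215 = \left(-83 - 2 \sqrt{-27}\right) - 33215 = \left(-83 - 2 \cdot 3 i \sqrt{3}\right) - 33215 = \left(-83 - 6 i \sqrt{3}\right) - 33215 = -33298 - 6 i \sqrt{3}$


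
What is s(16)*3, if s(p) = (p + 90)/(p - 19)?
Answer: -106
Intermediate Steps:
s(p) = (90 + p)/(-19 + p)
s(16)*3 = ((90 + 16)/(-19 + 16))*3 = (106/(-3))*3 = -⅓*106*3 = -106/3*3 = -106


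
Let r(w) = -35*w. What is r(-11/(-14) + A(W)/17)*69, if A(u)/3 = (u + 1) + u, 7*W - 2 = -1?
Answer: -83145/34 ≈ -2445.4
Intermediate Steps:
W = ⅐ (W = 2/7 + (⅐)*(-1) = 2/7 - ⅐ = ⅐ ≈ 0.14286)
A(u) = 3 + 6*u (A(u) = 3*((u + 1) + u) = 3*((1 + u) + u) = 3*(1 + 2*u) = 3 + 6*u)
r(-11/(-14) + A(W)/17)*69 = -35*(-11/(-14) + (3 + 6*(⅐))/17)*69 = -35*(-11*(-1/14) + (3 + 6/7)*(1/17))*69 = -35*(11/14 + (27/7)*(1/17))*69 = -35*(11/14 + 27/119)*69 = -35*241/238*69 = -1205/34*69 = -83145/34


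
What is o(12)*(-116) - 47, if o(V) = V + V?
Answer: -2831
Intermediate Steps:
o(V) = 2*V
o(12)*(-116) - 47 = (2*12)*(-116) - 47 = 24*(-116) - 47 = -2784 - 47 = -2831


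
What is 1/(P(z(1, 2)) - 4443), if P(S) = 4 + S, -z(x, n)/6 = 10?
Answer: -1/4499 ≈ -0.00022227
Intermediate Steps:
z(x, n) = -60 (z(x, n) = -6*10 = -60)
1/(P(z(1, 2)) - 4443) = 1/((4 - 60) - 4443) = 1/(-56 - 4443) = 1/(-4499) = -1/4499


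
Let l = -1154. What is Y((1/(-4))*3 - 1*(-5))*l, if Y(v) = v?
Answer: -9809/2 ≈ -4904.5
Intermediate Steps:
Y((1/(-4))*3 - 1*(-5))*l = ((1/(-4))*3 - 1*(-5))*(-1154) = ((1*(-¼))*3 + 5)*(-1154) = (-¼*3 + 5)*(-1154) = (-¾ + 5)*(-1154) = (17/4)*(-1154) = -9809/2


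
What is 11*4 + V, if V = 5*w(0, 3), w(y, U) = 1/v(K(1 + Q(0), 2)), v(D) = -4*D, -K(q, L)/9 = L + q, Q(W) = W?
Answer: 4757/108 ≈ 44.046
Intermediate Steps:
K(q, L) = -9*L - 9*q (K(q, L) = -9*(L + q) = -9*L - 9*q)
w(y, U) = 1/108 (w(y, U) = 1/(-4*(-9*2 - 9*(1 + 0))) = 1/(-4*(-18 - 9*1)) = 1/(-4*(-18 - 9)) = 1/(-4*(-27)) = 1/108)
V = 5/108 (V = 5*(1/108) = 5/108 ≈ 0.046296)
11*4 + V = 11*4 + 5/108 = 44 + 5/108 = 4757/108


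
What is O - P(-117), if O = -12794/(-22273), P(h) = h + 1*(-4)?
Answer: 2707827/22273 ≈ 121.57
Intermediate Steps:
P(h) = -4 + h (P(h) = h - 4 = -4 + h)
O = 12794/22273 (O = -12794*(-1/22273) = 12794/22273 ≈ 0.57442)
O - P(-117) = 12794/22273 - (-4 - 117) = 12794/22273 - 1*(-121) = 12794/22273 + 121 = 2707827/22273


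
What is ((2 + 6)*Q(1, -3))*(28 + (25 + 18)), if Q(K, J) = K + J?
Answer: -1136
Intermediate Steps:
Q(K, J) = J + K
((2 + 6)*Q(1, -3))*(28 + (25 + 18)) = ((2 + 6)*(-3 + 1))*(28 + (25 + 18)) = (8*(-2))*(28 + 43) = -16*71 = -1136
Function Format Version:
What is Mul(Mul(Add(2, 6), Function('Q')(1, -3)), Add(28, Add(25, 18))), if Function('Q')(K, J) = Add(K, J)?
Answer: -1136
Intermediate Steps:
Function('Q')(K, J) = Add(J, K)
Mul(Mul(Add(2, 6), Function('Q')(1, -3)), Add(28, Add(25, 18))) = Mul(Mul(Add(2, 6), Add(-3, 1)), Add(28, Add(25, 18))) = Mul(Mul(8, -2), Add(28, 43)) = Mul(-16, 71) = -1136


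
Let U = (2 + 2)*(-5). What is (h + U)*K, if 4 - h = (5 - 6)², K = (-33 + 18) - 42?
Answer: 969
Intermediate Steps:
U = -20 (U = 4*(-5) = -20)
K = -57 (K = -15 - 42 = -57)
h = 3 (h = 4 - (5 - 6)² = 4 - 1*(-1)² = 4 - 1*1 = 4 - 1 = 3)
(h + U)*K = (3 - 20)*(-57) = -17*(-57) = 969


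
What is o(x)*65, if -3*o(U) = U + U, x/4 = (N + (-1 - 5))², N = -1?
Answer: -25480/3 ≈ -8493.3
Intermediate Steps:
x = 196 (x = 4*(-1 + (-1 - 5))² = 4*(-1 - 6)² = 4*(-7)² = 4*49 = 196)
o(U) = -2*U/3 (o(U) = -(U + U)/3 = -2*U/3)
o(x)*65 = -⅔*196*65 = -392/3*65 = -25480/3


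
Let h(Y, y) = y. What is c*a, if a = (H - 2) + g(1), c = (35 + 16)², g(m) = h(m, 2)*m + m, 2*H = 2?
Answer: 5202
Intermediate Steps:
H = 1 (H = (½)*2 = 1)
g(m) = 3*m (g(m) = 2*m + m = 3*m)
c = 2601 (c = 51² = 2601)
a = 2 (a = (1 - 2) + 3*1 = -1 + 3 = 2)
c*a = 2601*2 = 5202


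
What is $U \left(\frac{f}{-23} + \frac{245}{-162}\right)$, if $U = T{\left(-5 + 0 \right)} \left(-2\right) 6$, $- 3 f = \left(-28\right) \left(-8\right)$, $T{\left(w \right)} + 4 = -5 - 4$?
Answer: $\frac{167986}{621} \approx 270.51$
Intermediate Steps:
$T{\left(w \right)} = -13$ ($T{\left(w \right)} = -4 - 9 = -13$)
$f = - \frac{224}{3}$ ($f = - \frac{\left(-28\right) \left(-8\right)}{3} = \left(- \frac{1}{3}\right) 224 = - \frac{224}{3} \approx -74.667$)
$U = 156$ ($U = \left(-13\right) \left(-2\right) 6 = 26 \cdot 6 = 156$)
$U \left(\frac{f}{-23} + \frac{245}{-162}\right) = 156 \left(- \frac{224}{3 \left(-23\right)} + \frac{245}{-162}\right) = 156 \left(\left(- \frac{224}{3}\right) \left(- \frac{1}{23}\right) + 245 \left(- \frac{1}{162}\right)\right) = 156 \left(\frac{224}{69} - \frac{245}{162}\right) = 156 \cdot \frac{6461}{3726} = \frac{167986}{621}$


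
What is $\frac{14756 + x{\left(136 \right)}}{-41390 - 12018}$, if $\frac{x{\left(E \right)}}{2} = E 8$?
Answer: $- \frac{4233}{13352} \approx -0.31703$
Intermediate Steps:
$x{\left(E \right)} = 16 E$ ($x{\left(E \right)} = 2 E 8 = 2 \cdot 8 E = 16 E$)
$\frac{14756 + x{\left(136 \right)}}{-41390 - 12018} = \frac{14756 + 16 \cdot 136}{-41390 - 12018} = \frac{14756 + 2176}{-53408} = 16932 \left(- \frac{1}{53408}\right) = - \frac{4233}{13352}$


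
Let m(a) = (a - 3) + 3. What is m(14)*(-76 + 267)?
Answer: 2674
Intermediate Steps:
m(a) = a (m(a) = (-3 + a) + 3 = a)
m(14)*(-76 + 267) = 14*(-76 + 267) = 14*191 = 2674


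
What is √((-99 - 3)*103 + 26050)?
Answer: 2*√3886 ≈ 124.68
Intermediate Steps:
√((-99 - 3)*103 + 26050) = √(-102*103 + 26050) = √(-10506 + 26050) = √15544 = 2*√3886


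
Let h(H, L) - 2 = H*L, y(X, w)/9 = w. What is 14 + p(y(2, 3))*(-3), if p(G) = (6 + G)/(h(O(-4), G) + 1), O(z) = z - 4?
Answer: 1027/71 ≈ 14.465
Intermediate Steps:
O(z) = -4 + z
y(X, w) = 9*w
h(H, L) = 2 + H*L
p(G) = (6 + G)/(3 - 8*G) (p(G) = (6 + G)/((2 + (-4 - 4)*G) + 1) = (6 + G)/((2 - 8*G) + 1) = (6 + G)/(3 - 8*G))
14 + p(y(2, 3))*(-3) = 14 + ((-6 - 9*3)/(-3 + 8*(9*3)))*(-3) = 14 + ((-6 - 1*27)/(-3 + 8*27))*(-3) = 14 + ((-6 - 27)/(-3 + 216))*(-3) = 14 + (-33/213)*(-3) = 14 + ((1/213)*(-33))*(-3) = 14 - 11/71*(-3) = 14 + 33/71 = 1027/71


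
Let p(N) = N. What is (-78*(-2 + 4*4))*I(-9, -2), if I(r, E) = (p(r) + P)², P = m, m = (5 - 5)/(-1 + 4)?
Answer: -88452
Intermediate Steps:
m = 0 (m = 0/3 = 0*(⅓) = 0)
P = 0
I(r, E) = r² (I(r, E) = (r + 0)² = r²)
(-78*(-2 + 4*4))*I(-9, -2) = -78*(-2 + 4*4)*(-9)² = -78*(-2 + 16)*81 = -78*14*81 = -1092*81 = -88452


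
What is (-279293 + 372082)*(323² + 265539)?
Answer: 34319681852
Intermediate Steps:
(-279293 + 372082)*(323² + 265539) = 92789*(104329 + 265539) = 92789*369868 = 34319681852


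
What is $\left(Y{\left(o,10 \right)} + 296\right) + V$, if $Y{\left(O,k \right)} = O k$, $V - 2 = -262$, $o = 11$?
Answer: $146$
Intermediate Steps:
$V = -260$ ($V = 2 - 262 = -260$)
$\left(Y{\left(o,10 \right)} + 296\right) + V = \left(11 \cdot 10 + 296\right) - 260 = \left(110 + 296\right) - 260 = 406 - 260 = 146$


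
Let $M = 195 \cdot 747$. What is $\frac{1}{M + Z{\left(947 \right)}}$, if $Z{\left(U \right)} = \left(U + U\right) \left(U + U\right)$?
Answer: $\frac{1}{3732901} \approx 2.6789 \cdot 10^{-7}$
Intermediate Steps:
$Z{\left(U \right)} = 4 U^{2}$ ($Z{\left(U \right)} = 2 U 2 U = 4 U^{2}$)
$M = 145665$
$\frac{1}{M + Z{\left(947 \right)}} = \frac{1}{145665 + 4 \cdot 947^{2}} = \frac{1}{145665 + 4 \cdot 896809} = \frac{1}{145665 + 3587236} = \frac{1}{3732901}$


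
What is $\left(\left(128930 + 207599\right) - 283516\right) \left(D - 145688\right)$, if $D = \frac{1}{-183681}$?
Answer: $- \frac{472878036854959}{61227} \approx -7.7234 \cdot 10^{9}$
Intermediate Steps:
$D = - \frac{1}{183681} \approx -5.4442 \cdot 10^{-6}$
$\left(\left(128930 + 207599\right) - 283516\right) \left(D - 145688\right) = \left(\left(128930 + 207599\right) - 283516\right) \left(- \frac{1}{183681} - 145688\right) = \left(336529 - 283516\right) \left(- \frac{26760117529}{183681}\right) = 53013 \left(- \frac{26760117529}{183681}\right) = - \frac{472878036854959}{61227}$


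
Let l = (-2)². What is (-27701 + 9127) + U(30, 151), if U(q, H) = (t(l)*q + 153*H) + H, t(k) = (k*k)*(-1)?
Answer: 4200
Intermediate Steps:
l = 4
t(k) = -k² (t(k) = k²*(-1) = -k²)
U(q, H) = -16*q + 154*H (U(q, H) = ((-1*4²)*q + 153*H) + H = ((-1*16)*q + 153*H) + H = (-16*q + 153*H) + H = -16*q + 154*H)
(-27701 + 9127) + U(30, 151) = (-27701 + 9127) + (-16*30 + 154*151) = -18574 + (-480 + 23254) = -18574 + 22774 = 4200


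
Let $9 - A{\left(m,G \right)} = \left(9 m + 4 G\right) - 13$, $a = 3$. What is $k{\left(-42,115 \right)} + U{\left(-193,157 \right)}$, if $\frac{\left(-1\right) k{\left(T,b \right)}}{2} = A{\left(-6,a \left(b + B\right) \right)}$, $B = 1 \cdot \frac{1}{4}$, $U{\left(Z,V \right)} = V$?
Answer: $2771$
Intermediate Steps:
$B = \frac{1}{4}$ ($B = 1 \cdot \frac{1}{4} = \frac{1}{4} \approx 0.25$)
$A{\left(m,G \right)} = 22 - 9 m - 4 G$ ($A{\left(m,G \right)} = 9 - \left(\left(9 m + 4 G\right) - 13\right) = 9 - \left(\left(4 G + 9 m\right) - 13\right) = 9 - \left(-13 + 4 G + 9 m\right) = 22 - 9 m - 4 G$)
$k{\left(T,b \right)} = -146 + 24 b$ ($k{\left(T,b \right)} = - 2 \left(22 - -54 - 4 \cdot 3 \left(b + \frac{1}{4}\right)\right) = - 2 \left(22 + 54 - 4 \cdot 3 \left(\frac{1}{4} + b\right)\right) = - 2 \left(22 + 54 - 4 \left(\frac{3}{4} + 3 b\right)\right) = - 2 \left(22 + 54 - \left(3 + 12 b\right)\right) = - 2 \left(73 - 12 b\right) = -146 + 24 b$)
$k{\left(-42,115 \right)} + U{\left(-193,157 \right)} = \left(-146 + 24 \cdot 115\right) + 157 = \left(-146 + 2760\right) + 157 = 2614 + 157 = 2771$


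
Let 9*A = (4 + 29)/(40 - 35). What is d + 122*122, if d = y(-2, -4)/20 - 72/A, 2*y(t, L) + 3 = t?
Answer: 1301141/88 ≈ 14786.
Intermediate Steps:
y(t, L) = -3/2 + t/2
A = 11/15 (A = ((4 + 29)/(40 - 35))/9 = (33/5)/9 = (33*(⅕))/9 = (⅑)*(33/5) = 11/15 ≈ 0.73333)
d = -8651/88 (d = (-3/2 + (½)*(-2))/20 - 72/11/15 = (-3/2 - 1)*(1/20) - 72*15/11 = -5/2*1/20 - 1080/11 = -⅛ - 1080/11 = -8651/88 ≈ -98.307)
d + 122*122 = -8651/88 + 122*122 = -8651/88 + 14884 = 1301141/88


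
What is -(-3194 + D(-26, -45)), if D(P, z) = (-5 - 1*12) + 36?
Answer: 3175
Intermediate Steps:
D(P, z) = 19 (D(P, z) = (-5 - 12) + 36 = -17 + 36 = 19)
-(-3194 + D(-26, -45)) = -(-3194 + 19) = -1*(-3175) = 3175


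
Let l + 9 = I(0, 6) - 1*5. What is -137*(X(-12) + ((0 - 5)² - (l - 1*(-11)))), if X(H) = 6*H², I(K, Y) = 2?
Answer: -121930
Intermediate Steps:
l = -12 (l = -9 + (2 - 1*5) = -9 + (2 - 5) = -9 - 3 = -12)
-137*(X(-12) + ((0 - 5)² - (l - 1*(-11)))) = -137*(6*(-12)² + ((0 - 5)² - (-12 - 1*(-11)))) = -137*(6*144 + ((-5)² - (-12 + 11))) = -137*(864 + (25 - 1*(-1))) = -137*(864 + (25 + 1)) = -137*(864 + 26) = -137*890 = -121930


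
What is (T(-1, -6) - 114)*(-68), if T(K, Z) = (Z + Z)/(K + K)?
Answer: 7344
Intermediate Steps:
T(K, Z) = Z/K (T(K, Z) = (2*Z)/((2*K)) = (2*Z)*(1/(2*K)) = Z/K)
(T(-1, -6) - 114)*(-68) = (-6/(-1) - 114)*(-68) = (-6*(-1) - 114)*(-68) = (6 - 114)*(-68) = -108*(-68) = 7344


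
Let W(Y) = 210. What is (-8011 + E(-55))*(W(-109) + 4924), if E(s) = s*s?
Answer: -25598124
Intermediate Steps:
E(s) = s²
(-8011 + E(-55))*(W(-109) + 4924) = (-8011 + (-55)²)*(210 + 4924) = (-8011 + 3025)*5134 = -4986*5134 = -25598124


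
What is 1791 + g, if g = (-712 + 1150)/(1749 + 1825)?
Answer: 3200736/1787 ≈ 1791.1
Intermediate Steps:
g = 219/1787 (g = 438/3574 = 438*(1/3574) = 219/1787 ≈ 0.12255)
1791 + g = 1791 + 219/1787 = 3200736/1787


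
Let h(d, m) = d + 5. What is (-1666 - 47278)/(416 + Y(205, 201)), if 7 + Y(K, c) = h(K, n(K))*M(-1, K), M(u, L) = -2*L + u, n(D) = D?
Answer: 48944/85901 ≈ 0.56977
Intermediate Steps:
M(u, L) = u - 2*L
h(d, m) = 5 + d
Y(K, c) = -7 + (-1 - 2*K)*(5 + K) (Y(K, c) = -7 + (5 + K)*(-1 - 2*K) = -7 + (-1 - 2*K)*(5 + K))
(-1666 - 47278)/(416 + Y(205, 201)) = (-1666 - 47278)/(416 + (-7 - (1 + 2*205)*(5 + 205))) = -48944/(416 + (-7 - 1*(1 + 410)*210)) = -48944/(416 + (-7 - 1*411*210)) = -48944/(416 + (-7 - 86310)) = -48944/(416 - 86317) = -48944/(-85901) = -48944*(-1/85901) = 48944/85901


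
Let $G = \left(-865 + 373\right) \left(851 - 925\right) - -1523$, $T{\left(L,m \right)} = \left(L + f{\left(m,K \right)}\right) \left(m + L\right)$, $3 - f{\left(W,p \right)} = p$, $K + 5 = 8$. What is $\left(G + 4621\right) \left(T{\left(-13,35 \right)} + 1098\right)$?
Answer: $34552224$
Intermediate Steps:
$K = 3$ ($K = -5 + 8 = 3$)
$f{\left(W,p \right)} = 3 - p$
$T{\left(L,m \right)} = L \left(L + m\right)$ ($T{\left(L,m \right)} = \left(L + \left(3 - 3\right)\right) \left(m + L\right) = \left(L + \left(3 - 3\right)\right) \left(L + m\right) = \left(L + 0\right) \left(L + m\right) = L \left(L + m\right)$)
$G = 37931$ ($G = \left(-492\right) \left(-74\right) + 1523 = 36408 + 1523 = 37931$)
$\left(G + 4621\right) \left(T{\left(-13,35 \right)} + 1098\right) = \left(37931 + 4621\right) \left(- 13 \left(-13 + 35\right) + 1098\right) = 42552 \left(\left(-13\right) 22 + 1098\right) = 42552 \left(-286 + 1098\right) = 42552 \cdot 812 = 34552224$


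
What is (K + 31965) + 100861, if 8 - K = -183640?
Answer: 316474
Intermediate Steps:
K = 183648 (K = 8 - 1*(-183640) = 8 + 183640 = 183648)
(K + 31965) + 100861 = (183648 + 31965) + 100861 = 215613 + 100861 = 316474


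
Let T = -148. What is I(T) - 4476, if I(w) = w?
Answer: -4624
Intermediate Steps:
I(T) - 4476 = -148 - 4476 = -4624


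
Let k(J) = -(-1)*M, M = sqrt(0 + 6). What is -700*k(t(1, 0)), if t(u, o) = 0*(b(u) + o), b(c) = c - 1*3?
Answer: -700*sqrt(6) ≈ -1714.6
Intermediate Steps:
M = sqrt(6) ≈ 2.4495
b(c) = -3 + c (b(c) = c - 3 = -3 + c)
t(u, o) = 0 (t(u, o) = 0*((-3 + u) + o) = 0*(-3 + o + u) = 0)
k(J) = sqrt(6) (k(J) = -(-1)*sqrt(6) = sqrt(6))
-700*k(t(1, 0)) = -700*sqrt(6)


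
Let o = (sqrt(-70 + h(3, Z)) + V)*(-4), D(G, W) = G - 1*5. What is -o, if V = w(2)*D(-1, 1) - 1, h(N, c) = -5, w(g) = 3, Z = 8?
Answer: -76 + 20*I*sqrt(3) ≈ -76.0 + 34.641*I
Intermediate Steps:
D(G, W) = -5 + G (D(G, W) = G - 5 = -5 + G)
V = -19 (V = 3*(-5 - 1) - 1 = 3*(-6) - 1 = -18 - 1 = -19)
o = 76 - 20*I*sqrt(3) (o = (sqrt(-70 - 5) - 19)*(-4) = (sqrt(-75) - 19)*(-4) = (5*I*sqrt(3) - 19)*(-4) = (-19 + 5*I*sqrt(3))*(-4) = 76 - 20*I*sqrt(3) ≈ 76.0 - 34.641*I)
-o = -(76 - 20*I*sqrt(3)) = -76 + 20*I*sqrt(3)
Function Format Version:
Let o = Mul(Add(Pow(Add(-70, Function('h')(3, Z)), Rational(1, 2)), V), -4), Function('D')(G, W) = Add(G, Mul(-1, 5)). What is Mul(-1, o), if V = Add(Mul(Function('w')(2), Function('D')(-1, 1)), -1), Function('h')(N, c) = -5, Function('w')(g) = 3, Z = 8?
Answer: Add(-76, Mul(20, I, Pow(3, Rational(1, 2)))) ≈ Add(-76.000, Mul(34.641, I))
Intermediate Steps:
Function('D')(G, W) = Add(-5, G) (Function('D')(G, W) = Add(G, -5) = Add(-5, G))
V = -19 (V = Add(Mul(3, Add(-5, -1)), -1) = Add(Mul(3, -6), -1) = Add(-18, -1) = -19)
o = Add(76, Mul(-20, I, Pow(3, Rational(1, 2)))) (o = Mul(Add(Pow(Add(-70, -5), Rational(1, 2)), -19), -4) = Mul(Add(Pow(-75, Rational(1, 2)), -19), -4) = Mul(Add(Mul(5, I, Pow(3, Rational(1, 2))), -19), -4) = Mul(Add(-19, Mul(5, I, Pow(3, Rational(1, 2)))), -4) = Add(76, Mul(-20, I, Pow(3, Rational(1, 2)))) ≈ Add(76.000, Mul(-34.641, I)))
Mul(-1, o) = Mul(-1, Add(76, Mul(-20, I, Pow(3, Rational(1, 2))))) = Add(-76, Mul(20, I, Pow(3, Rational(1, 2))))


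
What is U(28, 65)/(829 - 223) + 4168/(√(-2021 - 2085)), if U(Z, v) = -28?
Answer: -14/303 - 2084*I*√4106/2053 ≈ -0.046205 - 65.046*I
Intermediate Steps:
U(28, 65)/(829 - 223) + 4168/(√(-2021 - 2085)) = -28/(829 - 223) + 4168/(√(-2021 - 2085)) = -28/606 + 4168/(√(-4106)) = -28*1/606 + 4168/((I*√4106)) = -14/303 + 4168*(-I*√4106/4106) = -14/303 - 2084*I*√4106/2053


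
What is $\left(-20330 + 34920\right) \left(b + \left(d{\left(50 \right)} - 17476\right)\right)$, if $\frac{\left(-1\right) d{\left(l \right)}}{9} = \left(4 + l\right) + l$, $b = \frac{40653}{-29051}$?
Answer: $- \frac{7804594632350}{29051} \approx -2.6865 \cdot 10^{8}$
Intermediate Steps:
$b = - \frac{40653}{29051}$ ($b = 40653 \left(- \frac{1}{29051}\right) = - \frac{40653}{29051} \approx -1.3994$)
$d{\left(l \right)} = -36 - 18 l$ ($d{\left(l \right)} = - 9 \left(\left(4 + l\right) + l\right) = - 9 \left(4 + 2 l\right) = -36 - 18 l$)
$\left(-20330 + 34920\right) \left(b + \left(d{\left(50 \right)} - 17476\right)\right) = \left(-20330 + 34920\right) \left(- \frac{40653}{29051} - 18412\right) = 14590 \left(- \frac{40653}{29051} - 18412\right) = 14590 \left(- \frac{534927665}{29051}\right) = - \frac{7804594632350}{29051}$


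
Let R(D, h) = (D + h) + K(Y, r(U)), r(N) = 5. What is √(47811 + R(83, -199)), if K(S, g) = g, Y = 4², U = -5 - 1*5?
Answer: 30*√53 ≈ 218.40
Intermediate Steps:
U = -10 (U = -5 - 5 = -10)
Y = 16
R(D, h) = 5 + D + h (R(D, h) = (D + h) + 5 = 5 + D + h)
√(47811 + R(83, -199)) = √(47811 + (5 + 83 - 199)) = √(47811 - 111) = √47700 = 30*√53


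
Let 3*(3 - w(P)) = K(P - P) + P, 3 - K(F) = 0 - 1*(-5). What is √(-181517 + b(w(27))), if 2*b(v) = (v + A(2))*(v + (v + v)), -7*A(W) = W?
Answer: I*√80029173/21 ≈ 426.0*I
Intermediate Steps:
A(W) = -W/7
K(F) = -2 (K(F) = 3 - (0 - 1*(-5)) = 3 - (0 + 5) = 3 - 1*5 = 3 - 5 = -2)
w(P) = 11/3 - P/3 (w(P) = 3 - (-2 + P)/3 = 3 + (⅔ - P/3) = 11/3 - P/3)
b(v) = 3*v*(-2/7 + v)/2 (b(v) = ((v - ⅐*2)*(v + (v + v)))/2 = ((v - 2/7)*(v + 2*v))/2 = ((-2/7 + v)*(3*v))/2 = (3*v*(-2/7 + v))/2 = 3*v*(-2/7 + v)/2)
√(-181517 + b(w(27))) = √(-181517 + 3*(11/3 - ⅓*27)*(-2 + 7*(11/3 - ⅓*27))/14) = √(-181517 + 3*(11/3 - 9)*(-2 + 7*(11/3 - 9))/14) = √(-181517 + (3/14)*(-16/3)*(-2 + 7*(-16/3))) = √(-181517 + (3/14)*(-16/3)*(-2 - 112/3)) = √(-181517 + (3/14)*(-16/3)*(-118/3)) = √(-181517 + 944/21) = √(-3810913/21) = I*√80029173/21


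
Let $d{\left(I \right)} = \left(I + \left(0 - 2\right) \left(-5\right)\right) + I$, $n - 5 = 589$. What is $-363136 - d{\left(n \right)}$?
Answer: $-364334$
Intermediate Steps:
$n = 594$ ($n = 5 + 589 = 594$)
$d{\left(I \right)} = 10 + 2 I$ ($d{\left(I \right)} = \left(I + \left(0 - 2\right) \left(-5\right)\right) + I = \left(I - -10\right) + I = \left(I + 10\right) + I = \left(10 + I\right) + I = 10 + 2 I$)
$-363136 - d{\left(n \right)} = -363136 - \left(10 + 2 \cdot 594\right) = -363136 - \left(10 + 1188\right) = -363136 - 1198 = -364334$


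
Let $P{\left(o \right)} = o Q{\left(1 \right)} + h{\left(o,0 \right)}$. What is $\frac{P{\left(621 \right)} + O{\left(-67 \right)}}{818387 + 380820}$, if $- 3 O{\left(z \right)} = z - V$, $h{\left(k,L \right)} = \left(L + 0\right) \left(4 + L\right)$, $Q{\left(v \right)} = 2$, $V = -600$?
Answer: $\frac{3193}{3597621} \approx 0.00088753$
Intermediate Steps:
$h{\left(k,L \right)} = L \left(4 + L\right)$
$O{\left(z \right)} = -200 - \frac{z}{3}$ ($O{\left(z \right)} = - \frac{z - -600}{3} = - \frac{z + 600}{3} = - \frac{600 + z}{3} = -200 - \frac{z}{3}$)
$P{\left(o \right)} = 2 o$ ($P{\left(o \right)} = o 2 + 0 \left(4 + 0\right) = 2 o + 0 \cdot 4 = 2 o + 0 = 2 o$)
$\frac{P{\left(621 \right)} + O{\left(-67 \right)}}{818387 + 380820} = \frac{2 \cdot 621 - \frac{533}{3}}{818387 + 380820} = \frac{1242 + \left(-200 + \frac{67}{3}\right)}{1199207} = \left(1242 - \frac{533}{3}\right) \frac{1}{1199207} = \frac{3193}{3} \cdot \frac{1}{1199207} = \frac{3193}{3597621}$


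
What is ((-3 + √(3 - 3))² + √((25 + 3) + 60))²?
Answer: 169 + 36*√22 ≈ 337.85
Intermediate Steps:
((-3 + √(3 - 3))² + √((25 + 3) + 60))² = ((-3 + √0)² + √(28 + 60))² = ((-3 + 0)² + √88)² = ((-3)² + 2*√22)² = (9 + 2*√22)²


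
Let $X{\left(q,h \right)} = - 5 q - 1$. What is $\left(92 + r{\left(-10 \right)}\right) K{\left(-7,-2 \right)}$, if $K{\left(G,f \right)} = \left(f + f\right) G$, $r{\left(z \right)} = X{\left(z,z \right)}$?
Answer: $3948$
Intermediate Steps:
$X{\left(q,h \right)} = -1 - 5 q$
$r{\left(z \right)} = -1 - 5 z$
$K{\left(G,f \right)} = 2 G f$ ($K{\left(G,f \right)} = 2 f G = 2 G f$)
$\left(92 + r{\left(-10 \right)}\right) K{\left(-7,-2 \right)} = \left(92 - -49\right) 2 \left(-7\right) \left(-2\right) = \left(92 + \left(-1 + 50\right)\right) 28 = \left(92 + 49\right) 28 = 141 \cdot 28 = 3948$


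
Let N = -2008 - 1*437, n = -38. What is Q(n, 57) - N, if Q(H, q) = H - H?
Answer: 2445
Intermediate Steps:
Q(H, q) = 0
N = -2445 (N = -2008 - 437 = -2445)
Q(n, 57) - N = 0 - 1*(-2445) = 0 + 2445 = 2445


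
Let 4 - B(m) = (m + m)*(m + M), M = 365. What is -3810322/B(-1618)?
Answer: 1905161/2027352 ≈ 0.93973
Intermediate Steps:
B(m) = 4 - 2*m*(365 + m) (B(m) = 4 - (m + m)*(m + 365) = 4 - 2*m*(365 + m))
-3810322/B(-1618) = -3810322/(4 - 730*(-1618) - 2*(-1618)²) = -3810322/(4 + 1181140 - 2*2617924) = -3810322/(4 + 1181140 - 5235848) = -3810322/(-4054704) = -3810322*(-1/4054704) = 1905161/2027352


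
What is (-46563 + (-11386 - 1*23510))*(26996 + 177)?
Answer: -2213485407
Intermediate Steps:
(-46563 + (-11386 - 1*23510))*(26996 + 177) = (-46563 + (-11386 - 23510))*27173 = (-46563 - 34896)*27173 = -81459*27173 = -2213485407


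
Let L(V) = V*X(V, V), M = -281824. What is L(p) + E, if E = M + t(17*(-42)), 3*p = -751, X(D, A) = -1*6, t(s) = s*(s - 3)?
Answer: 231616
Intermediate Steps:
t(s) = s*(-3 + s)
X(D, A) = -6
p = -751/3 (p = (1/3)*(-751) = -751/3 ≈ -250.33)
L(V) = -6*V (L(V) = V*(-6) = -6*V)
E = 230114 (E = -281824 + (17*(-42))*(-3 + 17*(-42)) = -281824 - 714*(-3 - 714) = -281824 - 714*(-717) = -281824 + 511938 = 230114)
L(p) + E = -6*(-751/3) + 230114 = 1502 + 230114 = 231616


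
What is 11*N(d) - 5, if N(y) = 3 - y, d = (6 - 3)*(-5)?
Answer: 193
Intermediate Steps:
d = -15 (d = 3*(-5) = -15)
11*N(d) - 5 = 11*(3 - 1*(-15)) - 5 = 11*(3 + 15) - 5 = 11*18 - 5 = 198 - 5 = 193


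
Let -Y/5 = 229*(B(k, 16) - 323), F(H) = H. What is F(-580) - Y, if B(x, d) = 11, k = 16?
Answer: -357820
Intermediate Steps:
Y = 357240 (Y = -1145*(11 - 323) = -1145*(-312) = -5*(-71448) = 357240)
F(-580) - Y = -580 - 1*357240 = -580 - 357240 = -357820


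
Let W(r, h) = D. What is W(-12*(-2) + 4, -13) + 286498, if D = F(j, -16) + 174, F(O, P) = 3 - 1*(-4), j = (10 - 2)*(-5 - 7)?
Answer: 286679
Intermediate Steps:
j = -96 (j = 8*(-12) = -96)
F(O, P) = 7 (F(O, P) = 3 + 4 = 7)
D = 181 (D = 7 + 174 = 181)
W(r, h) = 181
W(-12*(-2) + 4, -13) + 286498 = 181 + 286498 = 286679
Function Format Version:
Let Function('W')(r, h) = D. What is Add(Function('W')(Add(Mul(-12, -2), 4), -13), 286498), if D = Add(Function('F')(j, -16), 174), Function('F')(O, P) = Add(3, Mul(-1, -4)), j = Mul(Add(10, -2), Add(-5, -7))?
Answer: 286679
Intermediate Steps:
j = -96 (j = Mul(8, -12) = -96)
Function('F')(O, P) = 7 (Function('F')(O, P) = Add(3, 4) = 7)
D = 181 (D = Add(7, 174) = 181)
Function('W')(r, h) = 181
Add(Function('W')(Add(Mul(-12, -2), 4), -13), 286498) = Add(181, 286498) = 286679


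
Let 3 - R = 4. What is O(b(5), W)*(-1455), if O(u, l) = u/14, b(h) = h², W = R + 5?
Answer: -36375/14 ≈ -2598.2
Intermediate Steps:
R = -1 (R = 3 - 1*4 = 3 - 4 = -1)
W = 4 (W = -1 + 5 = 4)
O(u, l) = u/14 (O(u, l) = u*(1/14) = u/14)
O(b(5), W)*(-1455) = ((1/14)*5²)*(-1455) = ((1/14)*25)*(-1455) = (25/14)*(-1455) = -36375/14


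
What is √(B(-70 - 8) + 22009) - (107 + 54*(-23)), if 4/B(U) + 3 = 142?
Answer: 1135 + √425236445/139 ≈ 1283.4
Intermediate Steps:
B(U) = 4/139 (B(U) = 4/(-3 + 142) = 4/139)
√(B(-70 - 8) + 22009) - (107 + 54*(-23)) = √(4/139 + 22009) - (107 + 54*(-23)) = √(3059255/139) - (107 - 1242) = √425236445/139 - 1*(-1135) = √425236445/139 + 1135 = 1135 + √425236445/139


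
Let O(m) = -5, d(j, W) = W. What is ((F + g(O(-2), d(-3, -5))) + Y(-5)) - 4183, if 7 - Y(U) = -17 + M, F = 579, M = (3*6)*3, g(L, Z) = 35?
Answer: -3599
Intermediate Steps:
M = 54 (M = 18*3 = 54)
Y(U) = -30 (Y(U) = 7 - (-17 + 54) = 7 - 1*37 = 7 - 37 = -30)
((F + g(O(-2), d(-3, -5))) + Y(-5)) - 4183 = ((579 + 35) - 30) - 4183 = (614 - 30) - 4183 = 584 - 4183 = -3599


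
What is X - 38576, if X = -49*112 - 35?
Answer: -44099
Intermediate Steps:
X = -5523 (X = -5488 - 35 = -5523)
X - 38576 = -5523 - 38576 = -44099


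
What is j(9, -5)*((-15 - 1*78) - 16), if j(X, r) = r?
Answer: 545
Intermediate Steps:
j(9, -5)*((-15 - 1*78) - 16) = -5*((-15 - 1*78) - 16) = -5*((-15 - 78) - 16) = -5*(-93 - 16) = -5*(-109) = 545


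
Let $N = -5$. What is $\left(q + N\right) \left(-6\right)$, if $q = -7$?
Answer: $72$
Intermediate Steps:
$\left(q + N\right) \left(-6\right) = \left(-7 - 5\right) \left(-6\right) = \left(-12\right) \left(-6\right) = 72$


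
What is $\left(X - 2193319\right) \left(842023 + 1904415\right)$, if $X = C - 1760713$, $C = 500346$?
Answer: $-9485334470468$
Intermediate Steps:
$X = -1260367$ ($X = 500346 - 1760713 = -1260367$)
$\left(X - 2193319\right) \left(842023 + 1904415\right) = \left(-1260367 - 2193319\right) \left(842023 + 1904415\right) = \left(-3453686\right) 2746438 = -9485334470468$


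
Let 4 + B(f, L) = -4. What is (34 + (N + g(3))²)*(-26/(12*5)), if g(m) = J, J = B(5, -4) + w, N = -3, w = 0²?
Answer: -403/6 ≈ -67.167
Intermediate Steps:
B(f, L) = -8 (B(f, L) = -4 - 4 = -8)
w = 0
J = -8 (J = -8 + 0 = -8)
g(m) = -8
(34 + (N + g(3))²)*(-26/(12*5)) = (34 + (-3 - 8)²)*(-26/(12*5)) = (34 + (-11)²)*(-26/60) = (34 + 121)*(-26*1/60) = 155*(-13/30) = -403/6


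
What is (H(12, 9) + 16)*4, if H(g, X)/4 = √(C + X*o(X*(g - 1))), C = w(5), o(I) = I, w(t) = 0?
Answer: 64 + 144*√11 ≈ 541.59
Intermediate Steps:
C = 0
H(g, X) = 4*√(X²*(-1 + g)) (H(g, X) = 4*√(0 + X*(X*(g - 1))) = 4*√(0 + X*(X*(-1 + g))) = 4*√(0 + X²*(-1 + g)) = 4*√(X²*(-1 + g)))
(H(12, 9) + 16)*4 = (4*√(9²*(-1 + 12)) + 16)*4 = (4*√(81*11) + 16)*4 = (4*√891 + 16)*4 = (4*(9*√11) + 16)*4 = (36*√11 + 16)*4 = (16 + 36*√11)*4 = 64 + 144*√11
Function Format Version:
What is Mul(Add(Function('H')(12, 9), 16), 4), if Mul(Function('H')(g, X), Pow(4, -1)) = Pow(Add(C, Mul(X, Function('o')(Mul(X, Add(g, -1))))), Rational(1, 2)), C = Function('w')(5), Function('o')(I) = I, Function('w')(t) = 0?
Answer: Add(64, Mul(144, Pow(11, Rational(1, 2)))) ≈ 541.59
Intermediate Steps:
C = 0
Function('H')(g, X) = Mul(4, Pow(Mul(Pow(X, 2), Add(-1, g)), Rational(1, 2))) (Function('H')(g, X) = Mul(4, Pow(Add(0, Mul(X, Mul(X, Add(g, -1)))), Rational(1, 2))) = Mul(4, Pow(Add(0, Mul(X, Mul(X, Add(-1, g)))), Rational(1, 2))) = Mul(4, Pow(Add(0, Mul(Pow(X, 2), Add(-1, g))), Rational(1, 2))) = Mul(4, Pow(Mul(Pow(X, 2), Add(-1, g)), Rational(1, 2))))
Mul(Add(Function('H')(12, 9), 16), 4) = Mul(Add(Mul(4, Pow(Mul(Pow(9, 2), Add(-1, 12)), Rational(1, 2))), 16), 4) = Mul(Add(Mul(4, Pow(Mul(81, 11), Rational(1, 2))), 16), 4) = Mul(Add(Mul(4, Pow(891, Rational(1, 2))), 16), 4) = Mul(Add(Mul(4, Mul(9, Pow(11, Rational(1, 2)))), 16), 4) = Mul(Add(Mul(36, Pow(11, Rational(1, 2))), 16), 4) = Mul(Add(16, Mul(36, Pow(11, Rational(1, 2)))), 4) = Add(64, Mul(144, Pow(11, Rational(1, 2))))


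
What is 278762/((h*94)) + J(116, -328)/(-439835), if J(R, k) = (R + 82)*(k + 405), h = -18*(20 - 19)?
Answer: -506756531/3075210 ≈ -164.79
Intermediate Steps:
h = -18 (h = -18*1 = -18)
J(R, k) = (82 + R)*(405 + k)
278762/((h*94)) + J(116, -328)/(-439835) = 278762/((-18*94)) + (33210 + 82*(-328) + 405*116 + 116*(-328))/(-439835) = 278762/(-1692) + (33210 - 26896 + 46980 - 38048)*(-1/439835) = 278762*(-1/1692) + 15246*(-1/439835) = -139381/846 - 126/3635 = -506756531/3075210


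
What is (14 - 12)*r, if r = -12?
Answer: -24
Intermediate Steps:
(14 - 12)*r = (14 - 12)*(-12) = 2*(-12) = -24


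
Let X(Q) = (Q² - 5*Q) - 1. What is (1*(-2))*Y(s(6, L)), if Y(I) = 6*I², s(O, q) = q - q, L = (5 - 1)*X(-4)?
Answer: 0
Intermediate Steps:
X(Q) = -1 + Q² - 5*Q
L = 140 (L = (5 - 1)*(-1 + (-4)² - 5*(-4)) = 4*(-1 + 16 + 20) = 4*35 = 140)
s(O, q) = 0
(1*(-2))*Y(s(6, L)) = (1*(-2))*(6*0²) = -12*0 = -2*0 = 0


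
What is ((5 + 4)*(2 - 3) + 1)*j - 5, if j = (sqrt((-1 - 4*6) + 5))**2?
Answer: 155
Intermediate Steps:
j = -20 (j = (sqrt((-1 - 24) + 5))**2 = (sqrt(-25 + 5))**2 = (sqrt(-20))**2 = (2*I*sqrt(5))**2 = -20)
((5 + 4)*(2 - 3) + 1)*j - 5 = ((5 + 4)*(2 - 3) + 1)*(-20) - 5 = (9*(-1) + 1)*(-20) - 5 = (-9 + 1)*(-20) - 5 = -8*(-20) - 5 = 160 - 5 = 155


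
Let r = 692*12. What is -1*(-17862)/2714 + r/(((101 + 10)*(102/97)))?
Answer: 199027333/2560659 ≈ 77.725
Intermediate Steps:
r = 8304
-1*(-17862)/2714 + r/(((101 + 10)*(102/97))) = -1*(-17862)/2714 + 8304/(((101 + 10)*(102/97))) = 17862*(1/2714) + 8304/((111*(102*(1/97)))) = 8931/1357 + 8304/((111*(102/97))) = 8931/1357 + 8304/(11322/97) = 8931/1357 + 8304*(97/11322) = 8931/1357 + 134248/1887 = 199027333/2560659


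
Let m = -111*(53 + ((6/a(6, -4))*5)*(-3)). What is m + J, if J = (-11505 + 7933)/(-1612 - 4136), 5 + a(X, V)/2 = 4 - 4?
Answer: -9888541/1437 ≈ -6881.4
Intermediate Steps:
a(X, V) = -10 (a(X, V) = -10 + 2*(4 - 4) = -10 + 2*0 = -10 + 0 = -10)
J = 893/1437 (J = -3572/(-5748) = -3572*(-1/5748) = 893/1437 ≈ 0.62143)
m = -6882 (m = -111*(53 + ((6/(-10))*5)*(-3)) = -111*(53 + ((6*(-⅒))*5)*(-3)) = -111*(53 - ⅗*5*(-3)) = -111*(53 - 3*(-3)) = -111*(53 + 9) = -111*62 = -6882)
m + J = -6882 + 893/1437 = -9888541/1437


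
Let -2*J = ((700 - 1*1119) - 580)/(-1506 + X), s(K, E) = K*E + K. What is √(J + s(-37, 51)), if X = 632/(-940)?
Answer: I*√241242183339586/354068 ≈ 43.867*I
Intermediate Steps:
X = -158/235 (X = 632*(-1/940) = -158/235 ≈ -0.67234)
s(K, E) = K + E*K (s(K, E) = E*K + K = K + E*K)
J = -234765/708136 (J = -((700 - 1*1119) - 580)/(2*(-1506 - 158/235)) = -((700 - 1119) - 580)/(2*(-354068/235)) = -(-419 - 580)*(-235)/(2*354068) = -(-999)*(-235)/(2*354068) = -½*234765/354068 = -234765/708136 ≈ -0.33153)
√(J + s(-37, 51)) = √(-234765/708136 - 37*(1 + 51)) = √(-234765/708136 - 37*52) = √(-234765/708136 - 1924) = √(-1362688429/708136) = I*√241242183339586/354068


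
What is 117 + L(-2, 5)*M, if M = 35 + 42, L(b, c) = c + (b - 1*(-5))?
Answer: 733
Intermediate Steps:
L(b, c) = 5 + b + c (L(b, c) = c + (b + 5) = c + (5 + b) = 5 + b + c)
M = 77
117 + L(-2, 5)*M = 117 + (5 - 2 + 5)*77 = 117 + 8*77 = 117 + 616 = 733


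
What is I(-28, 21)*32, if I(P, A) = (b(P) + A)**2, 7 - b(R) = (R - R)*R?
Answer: 25088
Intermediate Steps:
b(R) = 7 (b(R) = 7 - (R - R)*R = 7 - 0*R = 7 - 1*0 = 7 + 0 = 7)
I(P, A) = (7 + A)**2
I(-28, 21)*32 = (7 + 21)**2*32 = 28**2*32 = 784*32 = 25088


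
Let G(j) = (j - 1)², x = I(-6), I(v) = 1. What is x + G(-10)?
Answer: 122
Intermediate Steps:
x = 1
G(j) = (-1 + j)²
x + G(-10) = 1 + (-1 - 10)² = 1 + (-11)² = 1 + 121 = 122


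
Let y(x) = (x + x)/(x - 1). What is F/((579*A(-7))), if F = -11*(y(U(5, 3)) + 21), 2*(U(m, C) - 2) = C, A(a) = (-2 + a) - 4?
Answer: 1309/37635 ≈ 0.034781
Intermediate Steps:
A(a) = -6 + a
U(m, C) = 2 + C/2
y(x) = 2*x/(-1 + x) (y(x) = (2*x)/(-1 + x) = 2*x/(-1 + x))
F = -1309/5 (F = -11*(2*(2 + (1/2)*3)/(-1 + (2 + (1/2)*3)) + 21) = -11*(2*(2 + 3/2)/(-1 + (2 + 3/2)) + 21) = -11*(2*(7/2)/(-1 + 7/2) + 21) = -11*(2*(7/2)/(5/2) + 21) = -11*(2*(7/2)*(2/5) + 21) = -11*(14/5 + 21) = -11*119/5 = -1309/5 ≈ -261.80)
F/((579*A(-7))) = -1309*1/(579*(-6 - 7))/5 = -1309/(5*(579*(-13))) = -1309/5/(-7527) = -1309/5*(-1/7527) = 1309/37635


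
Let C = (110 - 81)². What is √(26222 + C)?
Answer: 3*√3007 ≈ 164.51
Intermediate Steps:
C = 841 (C = 29² = 841)
√(26222 + C) = √(26222 + 841) = √27063 = 3*√3007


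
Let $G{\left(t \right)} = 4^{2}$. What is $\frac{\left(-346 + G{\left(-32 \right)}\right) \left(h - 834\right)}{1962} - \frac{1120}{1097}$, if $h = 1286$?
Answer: $- \frac{27637660}{358719} \approx -77.045$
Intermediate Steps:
$G{\left(t \right)} = 16$
$\frac{\left(-346 + G{\left(-32 \right)}\right) \left(h - 834\right)}{1962} - \frac{1120}{1097} = \frac{\left(-346 + 16\right) \left(1286 - 834\right)}{1962} - \frac{1120}{1097} = \left(-330\right) 452 \cdot \frac{1}{1962} - \frac{1120}{1097} = \left(-149160\right) \frac{1}{1962} - \frac{1120}{1097} = - \frac{24860}{327} - \frac{1120}{1097} = - \frac{27637660}{358719}$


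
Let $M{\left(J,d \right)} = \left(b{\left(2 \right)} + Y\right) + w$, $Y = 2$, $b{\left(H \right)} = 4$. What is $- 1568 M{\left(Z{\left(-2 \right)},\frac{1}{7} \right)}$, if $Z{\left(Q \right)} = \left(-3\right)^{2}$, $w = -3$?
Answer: $-4704$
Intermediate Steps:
$Z{\left(Q \right)} = 9$
$M{\left(J,d \right)} = 3$ ($M{\left(J,d \right)} = \left(4 + 2\right) - 3 = 6 - 3 = 3$)
$- 1568 M{\left(Z{\left(-2 \right)},\frac{1}{7} \right)} = \left(-1568\right) 3 = -4704$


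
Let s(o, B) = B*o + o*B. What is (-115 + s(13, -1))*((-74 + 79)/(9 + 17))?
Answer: -705/26 ≈ -27.115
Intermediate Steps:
s(o, B) = 2*B*o (s(o, B) = B*o + B*o = 2*B*o)
(-115 + s(13, -1))*((-74 + 79)/(9 + 17)) = (-115 + 2*(-1)*13)*((-74 + 79)/(9 + 17)) = (-115 - 26)*(5/26) = -705/26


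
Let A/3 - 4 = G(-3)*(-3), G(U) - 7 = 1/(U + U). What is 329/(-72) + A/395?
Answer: -133519/28440 ≈ -4.6948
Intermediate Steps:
G(U) = 7 + 1/(2*U) (G(U) = 7 + 1/(U + U) = 7 + 1/(2*U))
A = -99/2 (A = 12 + 3*((7 + (½)/(-3))*(-3)) = 12 + 3*((7 + (½)*(-⅓))*(-3)) = 12 + 3*((7 - ⅙)*(-3)) = 12 + 3*((41/6)*(-3)) = 12 + 3*(-41/2) = 12 - 123/2 = -99/2 ≈ -49.500)
329/(-72) + A/395 = 329/(-72) - 99/2/395 = 329*(-1/72) - 99/2*1/395 = -329/72 - 99/790 = -133519/28440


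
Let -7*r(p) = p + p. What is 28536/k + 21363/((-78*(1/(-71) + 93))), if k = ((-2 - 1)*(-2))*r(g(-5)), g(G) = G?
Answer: 2854791237/858260 ≈ 3326.3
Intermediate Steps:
r(p) = -2*p/7 (r(p) = -(p + p)/7 = -2*p/7)
k = 60/7 (k = ((-2 - 1)*(-2))*(-2/7*(-5)) = -3*(-2)*(10/7) = 6*(10/7) = 60/7 ≈ 8.5714)
28536/k + 21363/((-78*(1/(-71) + 93))) = 28536/(60/7) + 21363/((-78*(1/(-71) + 93))) = 28536*(7/60) + 21363/((-78*(-1/71 + 93))) = 16646/5 + 21363/((-78*6602/71)) = 16646/5 + 21363/(-514956/71) = 16646/5 + 21363*(-71/514956) = 16646/5 - 505591/171652 = 2854791237/858260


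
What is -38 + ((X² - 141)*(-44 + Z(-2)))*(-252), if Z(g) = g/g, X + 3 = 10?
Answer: -996950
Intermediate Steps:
X = 7 (X = -3 + 10 = 7)
Z(g) = 1
-38 + ((X² - 141)*(-44 + Z(-2)))*(-252) = -38 + ((7² - 141)*(-44 + 1))*(-252) = -38 + ((49 - 141)*(-43))*(-252) = -38 - 92*(-43)*(-252) = -38 + 3956*(-252) = -38 - 996912 = -996950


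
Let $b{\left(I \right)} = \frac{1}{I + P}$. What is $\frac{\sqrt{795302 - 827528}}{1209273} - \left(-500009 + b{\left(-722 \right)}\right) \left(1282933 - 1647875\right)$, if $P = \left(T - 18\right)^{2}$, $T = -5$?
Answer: $- \frac{35217537269196}{193} + \frac{i \sqrt{32226}}{1209273} \approx -1.8247 \cdot 10^{11} + 0.00014845 i$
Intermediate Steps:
$P = 529$ ($P = \left(-5 - 18\right)^{2} = \left(-23\right)^{2} = 529$)
$b{\left(I \right)} = \frac{1}{529 + I}$ ($b{\left(I \right)} = \frac{1}{I + 529} = \frac{1}{529 + I}$)
$\frac{\sqrt{795302 - 827528}}{1209273} - \left(-500009 + b{\left(-722 \right)}\right) \left(1282933 - 1647875\right) = \frac{\sqrt{795302 - 827528}}{1209273} - \left(-500009 + \frac{1}{529 - 722}\right) \left(1282933 - 1647875\right) = \sqrt{-32226} \cdot \frac{1}{1209273} - \left(-500009 + \frac{1}{-193}\right) \left(-364942\right) = i \sqrt{32226} \cdot \frac{1}{1209273} - \left(-500009 - \frac{1}{193}\right) \left(-364942\right) = \frac{i \sqrt{32226}}{1209273} - \left(- \frac{96501738}{193}\right) \left(-364942\right) = \frac{i \sqrt{32226}}{1209273} - \frac{35217537269196}{193} = - \frac{35217537269196}{193} + \frac{i \sqrt{32226}}{1209273}$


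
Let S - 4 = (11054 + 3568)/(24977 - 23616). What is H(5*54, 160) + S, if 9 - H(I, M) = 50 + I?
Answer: -403205/1361 ≈ -296.26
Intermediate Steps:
S = 20066/1361 (S = 4 + (11054 + 3568)/(24977 - 23616) = 4 + 14622/1361 = 20066/1361 ≈ 14.744)
H(I, M) = -41 - I (H(I, M) = 9 - (50 + I) = 9 + (-50 - I) = -41 - I)
H(5*54, 160) + S = (-41 - 5*54) + 20066/1361 = (-41 - 1*270) + 20066/1361 = (-41 - 270) + 20066/1361 = -311 + 20066/1361 = -403205/1361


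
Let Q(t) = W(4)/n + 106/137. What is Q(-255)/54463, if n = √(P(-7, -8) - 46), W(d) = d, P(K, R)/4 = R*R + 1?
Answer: 106/7461431 + 2*√214/5827541 ≈ 1.9227e-5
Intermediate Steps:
P(K, R) = 4 + 4*R² (P(K, R) = 4*(R*R + 1) = 4*(R² + 1) = 4*(1 + R²) = 4 + 4*R²)
n = √214 (n = √((4 + 4*(-8)²) - 46) = √((4 + 4*64) - 46) = √((4 + 256) - 46) = √(260 - 46) = √214 ≈ 14.629)
Q(t) = 106/137 + 2*√214/107 (Q(t) = 4/(√214) + 106/137 = 4*(√214/214) + 106*(1/137) = 2*√214/107 + 106/137 = 106/137 + 2*√214/107)
Q(-255)/54463 = (106/137 + 2*√214/107)/54463 = (106/137 + 2*√214/107)*(1/54463) = 106/7461431 + 2*√214/5827541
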